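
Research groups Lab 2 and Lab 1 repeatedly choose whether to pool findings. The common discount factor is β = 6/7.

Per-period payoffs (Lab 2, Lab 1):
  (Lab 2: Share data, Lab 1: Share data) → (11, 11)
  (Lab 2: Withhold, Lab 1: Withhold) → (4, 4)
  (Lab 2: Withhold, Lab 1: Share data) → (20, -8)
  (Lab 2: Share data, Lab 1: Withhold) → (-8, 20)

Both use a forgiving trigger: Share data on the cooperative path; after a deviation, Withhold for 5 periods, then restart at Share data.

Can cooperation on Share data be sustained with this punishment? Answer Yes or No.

IC: β+…+β^5 ≥ (20−11)/(11−4) = 9/7.
At β = 6/7: partial sum = 3.2240 ≥ 1.2857. Cooperation sustainable.

Yes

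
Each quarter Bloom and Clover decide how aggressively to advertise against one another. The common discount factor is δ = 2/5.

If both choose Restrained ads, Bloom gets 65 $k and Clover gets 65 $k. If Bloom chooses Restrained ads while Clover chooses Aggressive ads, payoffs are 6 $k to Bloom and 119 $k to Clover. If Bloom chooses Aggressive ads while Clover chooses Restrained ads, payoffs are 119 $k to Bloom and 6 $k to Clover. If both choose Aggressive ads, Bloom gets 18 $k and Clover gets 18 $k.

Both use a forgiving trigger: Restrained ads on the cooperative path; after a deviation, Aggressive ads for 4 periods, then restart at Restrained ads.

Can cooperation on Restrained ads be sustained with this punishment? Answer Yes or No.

Comparing payoff streams over the 5 periods until play realigns: cooperate → 65(1+δ+…+δ^4); deviate → 119 + 18(δ+…+δ^4).
Cooperation is sustained iff (65−18)(δ+…+δ^4) ≥ 119−65.
δ+…+δ^4 = 2/5·(1−(2/5)^4)/(1−2/5) = 0.6496, and (119−65)/(65−18) = 1.1489.
0.6496 < 1.1489, so cooperation is not sustainable.

No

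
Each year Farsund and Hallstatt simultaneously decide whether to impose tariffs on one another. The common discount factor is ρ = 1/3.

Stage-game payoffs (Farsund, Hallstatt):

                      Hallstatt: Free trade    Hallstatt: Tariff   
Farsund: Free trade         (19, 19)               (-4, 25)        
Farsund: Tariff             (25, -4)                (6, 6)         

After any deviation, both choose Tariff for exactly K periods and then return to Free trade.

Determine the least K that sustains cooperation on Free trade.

3

Need Σ_{k=1}^{K} ρ^k ≥ (25−19)/(19−6) = 0.4615 at ρ = 1/3.
At K = 2 the sum is 0.4444 < 0.4615; at K = 3 it is 0.4815 ≥ 0.4615.
So the minimum punishment length is K = 3.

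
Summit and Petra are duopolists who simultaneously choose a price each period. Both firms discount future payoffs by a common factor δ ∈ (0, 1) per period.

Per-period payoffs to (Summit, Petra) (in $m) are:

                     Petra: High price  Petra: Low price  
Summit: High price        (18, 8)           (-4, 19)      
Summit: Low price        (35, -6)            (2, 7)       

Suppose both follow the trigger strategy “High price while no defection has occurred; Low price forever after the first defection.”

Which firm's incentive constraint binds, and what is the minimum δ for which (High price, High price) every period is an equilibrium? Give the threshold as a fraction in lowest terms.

Summit: cooperation gives 18 each period; deviation gives 35 once then 2 forever.
  18/(1−δ) ≥ 35 + 2δ/(1−δ) ⇒ δ ≥ 17/33.
Petra: cooperation gives 8 each period; deviation gives 19 once then 7 forever.
  δ ≥ 11/12.
Both must hold, so the binding constraint is Petra's: δ ≥ 11/12.

Petra; δ ≥ 11/12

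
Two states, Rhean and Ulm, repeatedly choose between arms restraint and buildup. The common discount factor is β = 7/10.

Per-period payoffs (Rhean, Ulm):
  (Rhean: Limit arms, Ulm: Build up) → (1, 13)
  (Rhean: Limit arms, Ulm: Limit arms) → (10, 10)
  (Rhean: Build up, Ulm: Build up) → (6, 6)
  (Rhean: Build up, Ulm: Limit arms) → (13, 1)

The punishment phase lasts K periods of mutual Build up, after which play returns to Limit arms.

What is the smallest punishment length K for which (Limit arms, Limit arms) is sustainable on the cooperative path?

2

Need Σ_{k=1}^{K} β^k ≥ (13−10)/(10−6) = 0.7500 at β = 7/10.
At K = 1 the sum is 0.7000 < 0.7500; at K = 2 it is 1.1900 ≥ 0.7500.
So the minimum punishment length is K = 2.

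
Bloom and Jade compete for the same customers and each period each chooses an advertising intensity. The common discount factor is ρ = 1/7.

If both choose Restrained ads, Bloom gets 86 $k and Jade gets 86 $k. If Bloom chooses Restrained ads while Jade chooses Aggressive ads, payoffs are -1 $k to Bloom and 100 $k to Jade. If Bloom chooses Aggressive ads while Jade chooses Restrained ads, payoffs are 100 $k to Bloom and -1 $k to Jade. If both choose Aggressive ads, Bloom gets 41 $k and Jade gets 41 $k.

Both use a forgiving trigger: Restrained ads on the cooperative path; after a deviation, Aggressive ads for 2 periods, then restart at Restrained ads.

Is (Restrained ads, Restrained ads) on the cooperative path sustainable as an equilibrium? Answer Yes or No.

No

Comparing payoff streams over the 3 periods until play realigns: cooperate → 86(1+ρ+…+ρ^2); deviate → 100 + 41(ρ+…+ρ^2).
Cooperation is sustained iff (86−41)(ρ+…+ρ^2) ≥ 100−86.
ρ+…+ρ^2 = 1/7·(1−(1/7)^2)/(1−1/7) = 0.1633, and (100−86)/(86−41) = 0.3111.
0.1633 < 0.3111, so cooperation is not sustainable.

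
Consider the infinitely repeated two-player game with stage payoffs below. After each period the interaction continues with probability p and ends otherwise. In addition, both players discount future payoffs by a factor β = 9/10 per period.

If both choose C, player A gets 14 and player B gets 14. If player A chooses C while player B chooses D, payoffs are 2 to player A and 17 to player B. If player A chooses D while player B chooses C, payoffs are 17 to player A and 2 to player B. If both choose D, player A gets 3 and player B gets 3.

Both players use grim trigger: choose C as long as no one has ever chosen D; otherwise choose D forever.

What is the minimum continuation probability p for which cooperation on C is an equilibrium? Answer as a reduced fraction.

5/21

With continuation probability p and discount β, the effective per-period discount factor is βp.
Grim-trigger IC: βp ≥ (17−14)/(17−3) = 3/14.
So p ≥ (3/14)/(9/10) = 5/21.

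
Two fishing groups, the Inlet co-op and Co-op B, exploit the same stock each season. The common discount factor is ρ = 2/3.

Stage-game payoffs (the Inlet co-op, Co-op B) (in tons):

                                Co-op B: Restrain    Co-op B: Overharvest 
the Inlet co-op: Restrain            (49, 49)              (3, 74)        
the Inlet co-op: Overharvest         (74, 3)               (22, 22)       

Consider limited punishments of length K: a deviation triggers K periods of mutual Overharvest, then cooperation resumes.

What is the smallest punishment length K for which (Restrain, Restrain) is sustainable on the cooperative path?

Need Σ_{k=1}^{K} ρ^k ≥ (74−49)/(49−22) = 0.9259 at ρ = 2/3.
At K = 1 the sum is 0.6667 < 0.9259; at K = 2 it is 1.1111 ≥ 0.9259.
So the minimum punishment length is K = 2.

2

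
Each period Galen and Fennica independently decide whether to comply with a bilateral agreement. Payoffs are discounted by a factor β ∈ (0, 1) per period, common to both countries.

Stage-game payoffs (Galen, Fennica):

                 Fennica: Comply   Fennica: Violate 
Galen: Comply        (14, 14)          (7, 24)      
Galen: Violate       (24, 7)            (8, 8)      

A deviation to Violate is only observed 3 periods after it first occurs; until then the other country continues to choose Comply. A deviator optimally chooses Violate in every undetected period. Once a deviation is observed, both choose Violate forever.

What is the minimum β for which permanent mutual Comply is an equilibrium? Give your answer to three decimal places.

0.855

A deviator earns 24 for 3 periods, then 8 forever; cooperating earns 14 forever. Multiplying the IC by (1−β):
14 ≥ 24(1−β^3) + 8β^3, so 16·β^3 ≥ 10 and β^3 ≥ 5/8.
β ≥ (5/8)^(1/3) ≈ 0.855.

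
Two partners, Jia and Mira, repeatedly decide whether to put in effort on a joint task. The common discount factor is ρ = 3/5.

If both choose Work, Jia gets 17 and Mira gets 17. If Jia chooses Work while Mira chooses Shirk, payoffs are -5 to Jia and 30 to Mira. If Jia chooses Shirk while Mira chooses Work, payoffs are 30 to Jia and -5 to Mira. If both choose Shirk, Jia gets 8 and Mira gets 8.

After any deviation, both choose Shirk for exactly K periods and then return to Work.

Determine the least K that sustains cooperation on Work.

7

Need Σ_{k=1}^{K} ρ^k ≥ (30−17)/(17−8) = 1.4444 at ρ = 3/5.
At K = 6 the sum is 1.4300 < 1.4444; at K = 7 it is 1.4580 ≥ 1.4444.
So the minimum punishment length is K = 7.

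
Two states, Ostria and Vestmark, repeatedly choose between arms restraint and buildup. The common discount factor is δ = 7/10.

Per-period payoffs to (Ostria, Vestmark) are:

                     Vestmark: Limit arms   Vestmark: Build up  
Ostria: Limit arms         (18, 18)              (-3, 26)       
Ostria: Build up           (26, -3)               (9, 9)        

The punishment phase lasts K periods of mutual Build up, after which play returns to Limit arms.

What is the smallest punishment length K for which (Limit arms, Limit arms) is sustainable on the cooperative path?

No profitable deviation requires (18−9)(δ+…+δ^K) ≥ 26−18, i.e. δ+…+δ^K ≥ 8/9 ≈ 0.8889.
With δ = 7/10, the partial sums are K=1: 0.7000, K=2: 1.1900.
K = 2 is the first length at which the sum reaches 0.8889.

2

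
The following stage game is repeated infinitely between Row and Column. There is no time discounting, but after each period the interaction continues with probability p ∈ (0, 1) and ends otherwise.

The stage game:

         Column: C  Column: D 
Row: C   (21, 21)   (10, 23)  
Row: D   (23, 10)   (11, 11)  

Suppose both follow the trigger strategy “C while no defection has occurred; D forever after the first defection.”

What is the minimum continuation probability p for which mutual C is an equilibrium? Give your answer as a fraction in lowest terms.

With no time discounting, the continuation probability p plays the role of the discount factor.
Grim-trigger IC: 21/(1−p) ≥ 23 + 11p/(1−p) ⇒ p ≥ (23−21)/(23−11) = 1/6.

1/6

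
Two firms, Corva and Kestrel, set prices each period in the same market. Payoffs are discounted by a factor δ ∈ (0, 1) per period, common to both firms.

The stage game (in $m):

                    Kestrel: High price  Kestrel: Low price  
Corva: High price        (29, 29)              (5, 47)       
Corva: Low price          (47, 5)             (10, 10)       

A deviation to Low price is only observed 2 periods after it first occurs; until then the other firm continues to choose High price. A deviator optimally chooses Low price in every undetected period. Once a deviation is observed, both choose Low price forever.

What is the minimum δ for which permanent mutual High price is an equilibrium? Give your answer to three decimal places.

0.697

The best deviation is to choose Low price for all 2 undetected periods, earning 47 each, then 10 forever once detected.
Deviation value: 47(1−δ^2)/(1−δ) + 10δ^2/(1−δ); cooperation value: 29/(1−δ).
IC: 29 ≥ 47(1−δ^2) + 10δ^2 = 47 − 37δ^2.
So δ^2 ≥ 18/37, giving δ ≥ (18/37)^(1/2) ≈ 0.697.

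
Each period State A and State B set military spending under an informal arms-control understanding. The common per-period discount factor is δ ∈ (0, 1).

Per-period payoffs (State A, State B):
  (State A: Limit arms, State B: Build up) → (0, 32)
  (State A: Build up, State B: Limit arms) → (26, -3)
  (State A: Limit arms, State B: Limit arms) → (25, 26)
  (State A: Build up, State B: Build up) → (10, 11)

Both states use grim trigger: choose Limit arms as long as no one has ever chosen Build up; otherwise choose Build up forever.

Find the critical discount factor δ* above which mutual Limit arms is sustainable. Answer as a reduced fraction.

For State A: deviation gain 26−25 = 1, per-period punishment loss 25−10 = 15. IC gives δ ≥ 1/16.
For State B: gain 6, loss 15 per period, so δ ≥ 6/21 = 2/7.
The tighter constraint is State B's, so cooperation needs δ ≥ 2/7.

2/7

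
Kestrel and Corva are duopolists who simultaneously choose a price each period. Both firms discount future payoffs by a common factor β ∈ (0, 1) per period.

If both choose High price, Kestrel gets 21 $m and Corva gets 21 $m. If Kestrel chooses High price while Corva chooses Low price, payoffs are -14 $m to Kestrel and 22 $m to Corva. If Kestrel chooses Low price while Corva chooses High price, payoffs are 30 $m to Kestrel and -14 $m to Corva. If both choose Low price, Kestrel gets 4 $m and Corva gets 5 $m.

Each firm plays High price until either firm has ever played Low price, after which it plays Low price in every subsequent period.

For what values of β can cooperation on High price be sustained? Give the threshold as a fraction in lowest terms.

9/26

Kestrel's threshold: (30−21)/(30−4) = 9/26.
Corva's threshold: (22−21)/(22−5) = 1/17.
9/26 > 1/17, so Kestrel binds and β* = 9/26.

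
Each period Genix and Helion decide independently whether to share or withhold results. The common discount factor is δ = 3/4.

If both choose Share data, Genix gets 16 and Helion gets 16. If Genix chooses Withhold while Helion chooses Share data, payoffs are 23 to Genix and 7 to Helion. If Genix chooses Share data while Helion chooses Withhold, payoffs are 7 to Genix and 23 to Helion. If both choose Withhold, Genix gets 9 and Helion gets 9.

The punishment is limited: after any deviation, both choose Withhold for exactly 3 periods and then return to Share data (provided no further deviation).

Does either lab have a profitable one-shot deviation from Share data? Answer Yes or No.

No

A one-shot deviation gives 23 now, then 9 for 3 periods, then back to 16.
Gain from deviating: (23−16) today; loss: (16−9) in each of the next 3 periods.
No-deviation condition: (16−9)(δ+…+δ^3) ≥ 23−16, i.e. δ+…+δ^3 ≥ 1.
At δ = 3/4: δ+…+δ^3 = 1.7344 ≥ 1.0000.
So cooperation is sustainable.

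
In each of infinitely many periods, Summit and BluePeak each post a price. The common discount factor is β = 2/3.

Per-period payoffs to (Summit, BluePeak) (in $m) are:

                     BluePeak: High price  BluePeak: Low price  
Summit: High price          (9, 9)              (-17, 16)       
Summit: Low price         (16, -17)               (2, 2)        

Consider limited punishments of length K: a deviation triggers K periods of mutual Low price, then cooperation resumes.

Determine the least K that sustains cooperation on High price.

2

Need Σ_{k=1}^{K} β^k ≥ (16−9)/(9−2) = 1.0000 at β = 2/3.
At K = 1 the sum is 0.6667 < 1.0000; at K = 2 it is 1.1111 ≥ 1.0000.
So the minimum punishment length is K = 2.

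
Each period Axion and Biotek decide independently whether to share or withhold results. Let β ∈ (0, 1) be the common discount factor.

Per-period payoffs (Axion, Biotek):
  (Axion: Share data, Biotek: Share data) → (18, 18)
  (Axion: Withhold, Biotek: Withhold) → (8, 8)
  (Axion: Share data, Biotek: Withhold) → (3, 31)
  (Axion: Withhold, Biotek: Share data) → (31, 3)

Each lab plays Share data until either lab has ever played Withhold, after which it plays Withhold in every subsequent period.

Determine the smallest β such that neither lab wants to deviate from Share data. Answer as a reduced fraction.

13/23

18/(1−β) ≥ 31 + 8β/(1−β)
18 ≥ 31 − 23β
β ≥ 13/23.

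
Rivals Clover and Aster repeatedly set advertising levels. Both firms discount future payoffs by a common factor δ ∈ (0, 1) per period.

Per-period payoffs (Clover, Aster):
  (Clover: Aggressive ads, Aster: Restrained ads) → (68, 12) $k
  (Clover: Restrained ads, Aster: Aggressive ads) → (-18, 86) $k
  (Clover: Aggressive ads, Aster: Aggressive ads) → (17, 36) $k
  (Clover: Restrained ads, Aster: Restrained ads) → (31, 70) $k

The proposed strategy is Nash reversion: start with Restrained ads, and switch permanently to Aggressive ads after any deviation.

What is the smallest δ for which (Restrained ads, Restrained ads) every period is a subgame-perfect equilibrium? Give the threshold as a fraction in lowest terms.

Clover's threshold: (68−31)/(68−17) = 37/51.
Aster's threshold: (86−70)/(86−36) = 8/25.
37/51 > 8/25, so Clover binds and δ* = 37/51.

37/51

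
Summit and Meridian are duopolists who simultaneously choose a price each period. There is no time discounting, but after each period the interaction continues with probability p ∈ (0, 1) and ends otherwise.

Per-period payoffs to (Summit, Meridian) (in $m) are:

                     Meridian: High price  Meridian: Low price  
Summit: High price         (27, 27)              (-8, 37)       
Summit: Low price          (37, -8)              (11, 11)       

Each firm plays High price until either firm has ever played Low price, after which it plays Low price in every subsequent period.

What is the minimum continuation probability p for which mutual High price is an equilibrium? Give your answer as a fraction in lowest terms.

5/13

Expected cooperation value is 27 + p·27 + p²·27 + … = 27/(1−p); deviation gives 37 + p·11/(1−p).
27 ≥ 37(1−p) + 11p ⇒ 26p ≥ 10 ⇒ p ≥ 10/26 = 5/13.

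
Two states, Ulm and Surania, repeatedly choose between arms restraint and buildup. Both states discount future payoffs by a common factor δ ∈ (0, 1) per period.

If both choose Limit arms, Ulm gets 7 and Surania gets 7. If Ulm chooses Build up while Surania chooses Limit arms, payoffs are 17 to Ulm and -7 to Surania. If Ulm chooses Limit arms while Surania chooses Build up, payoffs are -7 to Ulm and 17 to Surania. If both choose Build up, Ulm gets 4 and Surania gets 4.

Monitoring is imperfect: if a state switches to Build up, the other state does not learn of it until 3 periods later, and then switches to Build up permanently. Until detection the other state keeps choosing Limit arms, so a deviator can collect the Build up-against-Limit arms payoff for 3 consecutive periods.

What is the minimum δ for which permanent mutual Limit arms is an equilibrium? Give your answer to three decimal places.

0.916

Deviating for the 3 undetected periods gains 17−7 = 10 per period over cooperation, then loses 7−4 = 3 per period forever once punishment starts.
Gain: 10(1 + δ + … + δ^2); loss: 3·δ^3/(1−δ).
No profitable deviation ⇔ 10(1−δ^3) ≤ 3·δ^3, i.e. δ^3 ≥ 10/(10+3) = 10/13.
Hence δ ≥ (10/13)^(1/3) ≈ 0.916.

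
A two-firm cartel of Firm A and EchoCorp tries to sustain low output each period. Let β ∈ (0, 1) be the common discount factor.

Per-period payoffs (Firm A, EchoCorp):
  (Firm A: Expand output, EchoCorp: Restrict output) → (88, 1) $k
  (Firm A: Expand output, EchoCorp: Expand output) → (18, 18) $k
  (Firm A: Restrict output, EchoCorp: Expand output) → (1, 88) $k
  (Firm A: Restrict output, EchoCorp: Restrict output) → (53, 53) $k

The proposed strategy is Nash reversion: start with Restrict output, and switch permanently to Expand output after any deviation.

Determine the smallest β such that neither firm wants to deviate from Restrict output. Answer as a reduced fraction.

Cooperation forever yields 53 each period: 53/(1−β).
Deviating yields 88 once, then 18 forever: 88 + 18β/(1−β).
No profitable deviation requires 53/(1−β) ≥ 88 + 18β/(1−β).
Multiplying by (1−β): 53 ≥ 88(1−β) + 18β = 88 − 70β.
So 70β ≥ 35, i.e. β ≥ 35/70 = 1/2.

1/2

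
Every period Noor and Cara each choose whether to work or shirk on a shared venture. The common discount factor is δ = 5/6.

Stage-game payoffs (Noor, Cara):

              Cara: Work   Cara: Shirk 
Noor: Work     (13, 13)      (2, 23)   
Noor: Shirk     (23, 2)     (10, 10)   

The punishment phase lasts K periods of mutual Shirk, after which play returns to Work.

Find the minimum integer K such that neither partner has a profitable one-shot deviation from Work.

Need Σ_{k=1}^{K} δ^k ≥ (23−13)/(13−10) = 3.3333 at δ = 5/6.
At K = 6 the sum is 3.3255 < 3.3333; at K = 7 it is 3.6046 ≥ 3.3333.
So the minimum punishment length is K = 7.

7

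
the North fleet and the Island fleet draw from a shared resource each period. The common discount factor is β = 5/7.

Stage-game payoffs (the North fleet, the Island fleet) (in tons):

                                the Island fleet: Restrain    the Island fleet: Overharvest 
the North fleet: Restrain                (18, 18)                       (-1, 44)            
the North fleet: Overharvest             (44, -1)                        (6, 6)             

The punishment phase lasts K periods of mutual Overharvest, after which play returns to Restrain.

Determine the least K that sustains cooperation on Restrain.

6

Need Σ_{k=1}^{K} β^k ≥ (44−18)/(18−6) = 2.1667 at β = 5/7.
At K = 5 the sum is 2.0352 < 2.1667; at K = 6 it is 2.1680 ≥ 2.1667.
So the minimum punishment length is K = 6.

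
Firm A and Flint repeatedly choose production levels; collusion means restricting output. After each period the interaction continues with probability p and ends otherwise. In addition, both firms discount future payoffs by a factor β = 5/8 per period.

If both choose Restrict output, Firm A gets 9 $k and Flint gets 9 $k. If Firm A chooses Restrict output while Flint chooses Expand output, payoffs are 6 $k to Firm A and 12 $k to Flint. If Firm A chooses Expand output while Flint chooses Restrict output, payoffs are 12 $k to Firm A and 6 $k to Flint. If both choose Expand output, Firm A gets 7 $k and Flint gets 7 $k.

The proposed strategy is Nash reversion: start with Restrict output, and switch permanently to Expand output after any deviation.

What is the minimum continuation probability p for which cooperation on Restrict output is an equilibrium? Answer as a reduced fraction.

24/25

With continuation probability p and discount β, the effective per-period discount factor is βp.
Grim-trigger IC: βp ≥ (12−9)/(12−7) = 3/5.
So p ≥ (3/5)/(5/8) = 24/25.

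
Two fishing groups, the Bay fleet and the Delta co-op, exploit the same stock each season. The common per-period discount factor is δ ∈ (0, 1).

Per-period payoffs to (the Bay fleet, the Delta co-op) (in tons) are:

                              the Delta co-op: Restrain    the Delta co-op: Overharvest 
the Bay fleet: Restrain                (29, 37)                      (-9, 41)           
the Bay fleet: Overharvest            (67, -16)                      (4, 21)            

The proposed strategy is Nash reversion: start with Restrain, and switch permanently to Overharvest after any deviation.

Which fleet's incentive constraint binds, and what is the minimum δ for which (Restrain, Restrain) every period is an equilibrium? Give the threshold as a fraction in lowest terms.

the Bay fleet; δ ≥ 38/63

For the Bay fleet: deviation gain 67−29 = 38, per-period punishment loss 29−4 = 25. IC gives δ ≥ 38/63.
For the Delta co-op: gain 4, loss 16 per period, so δ ≥ 4/20 = 1/5.
The tighter constraint is the Bay fleet's, so cooperation needs δ ≥ 38/63.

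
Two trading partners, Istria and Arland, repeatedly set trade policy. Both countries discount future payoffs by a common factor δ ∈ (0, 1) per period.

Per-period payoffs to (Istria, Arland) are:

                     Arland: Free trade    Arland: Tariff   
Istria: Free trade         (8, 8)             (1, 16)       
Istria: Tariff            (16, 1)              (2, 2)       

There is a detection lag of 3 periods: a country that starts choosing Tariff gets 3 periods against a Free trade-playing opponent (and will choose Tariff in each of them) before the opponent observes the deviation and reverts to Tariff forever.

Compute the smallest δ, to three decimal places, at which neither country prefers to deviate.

0.830

A deviator earns 16 for 3 periods, then 2 forever; cooperating earns 8 forever. Multiplying the IC by (1−δ):
8 ≥ 16(1−δ^3) + 2δ^3, so 14·δ^3 ≥ 8 and δ^3 ≥ 4/7.
δ ≥ (4/7)^(1/3) ≈ 0.830.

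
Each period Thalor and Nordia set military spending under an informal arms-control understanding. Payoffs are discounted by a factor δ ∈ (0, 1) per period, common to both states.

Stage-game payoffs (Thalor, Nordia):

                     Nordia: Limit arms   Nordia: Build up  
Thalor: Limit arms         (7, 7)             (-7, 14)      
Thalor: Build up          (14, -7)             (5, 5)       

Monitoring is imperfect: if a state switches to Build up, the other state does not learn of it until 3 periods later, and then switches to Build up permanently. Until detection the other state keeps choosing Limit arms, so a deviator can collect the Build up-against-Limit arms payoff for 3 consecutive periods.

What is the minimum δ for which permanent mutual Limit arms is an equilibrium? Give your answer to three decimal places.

The best deviation is to choose Build up for all 3 undetected periods, earning 14 each, then 5 forever once detected.
Deviation value: 14(1−δ^3)/(1−δ) + 5δ^3/(1−δ); cooperation value: 7/(1−δ).
IC: 7 ≥ 14(1−δ^3) + 5δ^3 = 14 − 9δ^3.
So δ^3 ≥ 7/9, giving δ ≥ (7/9)^(1/3) ≈ 0.920.

0.920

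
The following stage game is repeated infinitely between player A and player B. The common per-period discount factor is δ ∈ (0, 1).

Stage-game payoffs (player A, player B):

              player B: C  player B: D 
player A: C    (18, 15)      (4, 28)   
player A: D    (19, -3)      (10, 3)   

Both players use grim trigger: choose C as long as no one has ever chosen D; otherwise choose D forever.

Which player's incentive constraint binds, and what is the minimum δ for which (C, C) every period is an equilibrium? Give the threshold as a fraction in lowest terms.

player B; δ ≥ 13/25

player A: cooperation gives 18 each period; deviation gives 19 once then 10 forever.
  18/(1−δ) ≥ 19 + 10δ/(1−δ) ⇒ δ ≥ 1/9.
player B: cooperation gives 15 each period; deviation gives 28 once then 3 forever.
  δ ≥ 13/25.
Both must hold, so the binding constraint is player B's: δ ≥ 13/25.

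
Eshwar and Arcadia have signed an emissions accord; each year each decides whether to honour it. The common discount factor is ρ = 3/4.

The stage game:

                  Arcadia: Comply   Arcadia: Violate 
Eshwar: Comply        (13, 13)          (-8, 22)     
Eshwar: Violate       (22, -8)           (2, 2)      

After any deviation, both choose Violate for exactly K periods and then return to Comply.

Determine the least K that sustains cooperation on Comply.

2

Need Σ_{k=1}^{K} ρ^k ≥ (22−13)/(13−2) = 0.8182 at ρ = 3/4.
At K = 1 the sum is 0.7500 < 0.8182; at K = 2 it is 1.3125 ≥ 0.8182.
So the minimum punishment length is K = 2.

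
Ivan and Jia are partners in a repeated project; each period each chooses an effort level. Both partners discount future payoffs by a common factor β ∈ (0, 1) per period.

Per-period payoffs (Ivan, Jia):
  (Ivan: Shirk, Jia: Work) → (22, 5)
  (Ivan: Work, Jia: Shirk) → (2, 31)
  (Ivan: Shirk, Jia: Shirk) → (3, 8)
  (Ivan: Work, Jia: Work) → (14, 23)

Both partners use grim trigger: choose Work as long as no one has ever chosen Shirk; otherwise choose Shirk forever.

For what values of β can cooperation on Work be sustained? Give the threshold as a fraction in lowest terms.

Ivan's threshold: (22−14)/(22−3) = 8/19.
Jia's threshold: (31−23)/(31−8) = 8/23.
8/19 > 8/23, so Ivan binds and β* = 8/19.

8/19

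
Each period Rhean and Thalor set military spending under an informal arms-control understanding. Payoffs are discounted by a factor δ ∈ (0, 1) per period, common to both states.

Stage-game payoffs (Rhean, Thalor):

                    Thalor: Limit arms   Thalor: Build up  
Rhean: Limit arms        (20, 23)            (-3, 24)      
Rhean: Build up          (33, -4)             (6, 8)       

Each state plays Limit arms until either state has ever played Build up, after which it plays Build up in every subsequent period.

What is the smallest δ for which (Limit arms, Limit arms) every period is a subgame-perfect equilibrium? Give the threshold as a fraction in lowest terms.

Rhean's threshold: (33−20)/(33−6) = 13/27.
Thalor's threshold: (24−23)/(24−8) = 1/16.
13/27 > 1/16, so Rhean binds and δ* = 13/27.

13/27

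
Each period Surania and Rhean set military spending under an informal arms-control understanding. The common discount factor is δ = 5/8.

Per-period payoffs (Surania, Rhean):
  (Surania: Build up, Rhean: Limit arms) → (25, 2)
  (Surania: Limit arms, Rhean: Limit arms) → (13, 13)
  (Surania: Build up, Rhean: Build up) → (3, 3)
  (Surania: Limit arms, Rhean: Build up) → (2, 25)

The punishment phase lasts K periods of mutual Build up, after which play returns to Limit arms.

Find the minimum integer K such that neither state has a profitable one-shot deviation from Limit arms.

Need Σ_{k=1}^{K} δ^k ≥ (25−13)/(13−3) = 1.2000 at δ = 5/8.
At K = 2 the sum is 1.0156 < 1.2000; at K = 3 it is 1.2598 ≥ 1.2000.
So the minimum punishment length is K = 3.

3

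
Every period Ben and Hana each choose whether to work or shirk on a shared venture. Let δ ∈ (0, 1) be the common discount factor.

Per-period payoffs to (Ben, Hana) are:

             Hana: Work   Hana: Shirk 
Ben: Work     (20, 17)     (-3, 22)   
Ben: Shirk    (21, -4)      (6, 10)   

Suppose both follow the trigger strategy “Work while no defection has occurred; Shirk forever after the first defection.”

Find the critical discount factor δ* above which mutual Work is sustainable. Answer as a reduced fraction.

Ben's threshold: (21−20)/(21−6) = 1/15.
Hana's threshold: (22−17)/(22−10) = 5/12.
1/15 < 5/12, so Hana binds and δ* = 5/12.

5/12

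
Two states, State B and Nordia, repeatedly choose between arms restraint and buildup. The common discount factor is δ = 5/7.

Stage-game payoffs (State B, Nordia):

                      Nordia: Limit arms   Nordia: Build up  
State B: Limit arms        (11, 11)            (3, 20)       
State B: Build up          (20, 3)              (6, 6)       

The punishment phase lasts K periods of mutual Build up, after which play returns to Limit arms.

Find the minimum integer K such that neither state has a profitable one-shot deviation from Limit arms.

IC: δ(1−δ^K)/(1−δ) ≥ (20−11)/(11−6) = 9/5.
With δ = 5/7: need 1 − δ^K ≥ 9/5·(1−5/7)/(5/7), i.e. δ^K ≤ 0.2800.
Since (5/7)^3 = 0.3644 and (5/7)^4 = 0.2603, the smallest such K is 4.

4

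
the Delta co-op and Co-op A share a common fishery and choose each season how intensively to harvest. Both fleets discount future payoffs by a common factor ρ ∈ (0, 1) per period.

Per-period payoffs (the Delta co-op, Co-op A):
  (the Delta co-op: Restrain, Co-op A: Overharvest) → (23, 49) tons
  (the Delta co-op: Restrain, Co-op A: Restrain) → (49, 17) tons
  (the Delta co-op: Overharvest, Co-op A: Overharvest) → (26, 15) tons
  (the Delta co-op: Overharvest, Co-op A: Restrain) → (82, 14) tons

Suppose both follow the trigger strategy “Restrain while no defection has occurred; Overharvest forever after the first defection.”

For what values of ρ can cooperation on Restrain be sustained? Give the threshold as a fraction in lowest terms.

For the Delta co-op: deviation gain 82−49 = 33, per-period punishment loss 49−26 = 23. IC gives ρ ≥ 33/56.
For Co-op A: gain 32, loss 2 per period, so ρ ≥ 32/34 = 16/17.
The tighter constraint is Co-op A's, so cooperation needs ρ ≥ 16/17.

16/17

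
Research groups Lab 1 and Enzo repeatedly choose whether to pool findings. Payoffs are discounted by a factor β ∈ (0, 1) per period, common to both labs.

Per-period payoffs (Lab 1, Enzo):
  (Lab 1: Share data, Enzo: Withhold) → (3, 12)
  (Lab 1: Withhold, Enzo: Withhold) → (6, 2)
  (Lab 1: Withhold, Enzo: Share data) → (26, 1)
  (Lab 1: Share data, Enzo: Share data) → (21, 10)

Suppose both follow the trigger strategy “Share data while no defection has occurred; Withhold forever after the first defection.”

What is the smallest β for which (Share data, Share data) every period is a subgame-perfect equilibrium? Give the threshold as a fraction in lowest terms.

Lab 1: cooperation gives 21 each period; deviation gives 26 once then 6 forever.
  21/(1−β) ≥ 26 + 6β/(1−β) ⇒ β ≥ 5/20 = 1/4.
Enzo: cooperation gives 10 each period; deviation gives 12 once then 2 forever.
  β ≥ 2/10 = 1/5.
Both must hold, so the binding constraint is Lab 1's: β ≥ 1/4.

1/4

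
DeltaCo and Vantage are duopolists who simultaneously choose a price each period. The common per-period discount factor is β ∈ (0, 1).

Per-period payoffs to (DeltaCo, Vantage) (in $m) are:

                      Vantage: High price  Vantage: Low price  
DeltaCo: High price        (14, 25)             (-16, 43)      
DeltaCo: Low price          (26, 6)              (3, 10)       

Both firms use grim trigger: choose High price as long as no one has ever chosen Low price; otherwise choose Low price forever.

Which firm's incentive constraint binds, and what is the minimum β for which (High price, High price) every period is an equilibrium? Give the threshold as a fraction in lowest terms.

For DeltaCo: deviation gain 26−14 = 12, per-period punishment loss 14−3 = 11. IC gives β ≥ 12/23.
For Vantage: gain 18, loss 15 per period, so β ≥ 18/33 = 6/11.
The tighter constraint is Vantage's, so cooperation needs β ≥ 6/11.

Vantage; β ≥ 6/11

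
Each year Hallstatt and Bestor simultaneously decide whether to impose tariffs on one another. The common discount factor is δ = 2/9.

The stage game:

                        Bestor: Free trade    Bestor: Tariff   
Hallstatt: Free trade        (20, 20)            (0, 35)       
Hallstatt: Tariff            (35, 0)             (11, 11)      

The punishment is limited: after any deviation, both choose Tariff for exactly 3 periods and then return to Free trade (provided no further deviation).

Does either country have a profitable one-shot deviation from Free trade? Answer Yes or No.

Yes

Comparing payoff streams over the 4 periods until play realigns: cooperate → 20(1+δ+…+δ^3); deviate → 35 + 11(δ+…+δ^3).
Cooperation is sustained iff (20−11)(δ+…+δ^3) ≥ 35−20.
δ+…+δ^3 = 2/9·(1−(2/9)^3)/(1−2/9) = 0.2826, and (35−20)/(20−11) = 1.6667.
0.2826 < 1.6667, so cooperation is not sustainable.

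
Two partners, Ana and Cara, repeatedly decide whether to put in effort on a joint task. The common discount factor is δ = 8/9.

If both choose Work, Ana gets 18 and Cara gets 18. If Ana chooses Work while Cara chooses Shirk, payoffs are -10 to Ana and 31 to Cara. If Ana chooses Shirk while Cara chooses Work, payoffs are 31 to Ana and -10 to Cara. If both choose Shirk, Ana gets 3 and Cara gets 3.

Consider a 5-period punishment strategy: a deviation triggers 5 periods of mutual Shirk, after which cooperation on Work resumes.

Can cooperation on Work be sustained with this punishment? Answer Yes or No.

A one-shot deviation gives 31 now, then 3 for 5 periods, then back to 18.
Gain from deviating: (31−18) today; loss: (18−3) in each of the next 5 periods.
No-deviation condition: (18−3)(δ+…+δ^5) ≥ 31−18, i.e. δ+…+δ^5 ≥ 13/15.
At δ = 8/9: δ+…+δ^5 = 3.5606 ≥ 0.8667.
So cooperation is sustainable.

Yes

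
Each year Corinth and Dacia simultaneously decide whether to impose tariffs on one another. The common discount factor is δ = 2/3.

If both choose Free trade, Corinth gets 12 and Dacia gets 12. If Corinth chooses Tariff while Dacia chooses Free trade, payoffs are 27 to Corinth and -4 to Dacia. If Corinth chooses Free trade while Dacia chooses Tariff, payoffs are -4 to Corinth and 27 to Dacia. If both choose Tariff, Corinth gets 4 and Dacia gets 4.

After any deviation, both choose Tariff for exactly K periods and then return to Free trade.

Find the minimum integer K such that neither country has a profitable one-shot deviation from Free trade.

7

IC: δ(1−δ^K)/(1−δ) ≥ (27−12)/(12−4) = 15/8.
With δ = 2/3: need 1 − δ^K ≥ 15/8·(1−2/3)/(2/3), i.e. δ^K ≤ 0.0625.
Since (2/3)^6 = 0.0878 and (2/3)^7 = 0.0585, the smallest such K is 7.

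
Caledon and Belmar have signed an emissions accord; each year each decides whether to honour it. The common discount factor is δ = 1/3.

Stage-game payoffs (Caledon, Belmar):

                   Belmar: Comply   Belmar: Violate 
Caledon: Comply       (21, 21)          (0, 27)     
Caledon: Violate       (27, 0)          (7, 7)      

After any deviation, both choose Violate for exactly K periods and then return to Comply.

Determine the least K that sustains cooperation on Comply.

No profitable deviation requires (21−7)(δ+…+δ^K) ≥ 27−21, i.e. δ+…+δ^K ≥ 3/7 ≈ 0.4286.
With δ = 1/3, the partial sums are K=1: 0.3333, K=2: 0.4444.
K = 2 is the first length at which the sum reaches 0.4286.

2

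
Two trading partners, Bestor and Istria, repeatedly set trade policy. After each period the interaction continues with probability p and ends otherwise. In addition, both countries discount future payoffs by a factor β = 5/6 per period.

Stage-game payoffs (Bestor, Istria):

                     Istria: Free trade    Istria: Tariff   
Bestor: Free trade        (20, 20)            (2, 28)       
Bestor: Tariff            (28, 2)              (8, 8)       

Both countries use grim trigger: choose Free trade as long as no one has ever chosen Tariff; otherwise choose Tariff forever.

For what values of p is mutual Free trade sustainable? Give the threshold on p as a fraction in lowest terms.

12/25

With continuation probability p and discount β, the effective per-period discount factor is βp.
Grim-trigger IC: βp ≥ (28−20)/(28−8) = 2/5.
So p ≥ (2/5)/(5/6) = 12/25.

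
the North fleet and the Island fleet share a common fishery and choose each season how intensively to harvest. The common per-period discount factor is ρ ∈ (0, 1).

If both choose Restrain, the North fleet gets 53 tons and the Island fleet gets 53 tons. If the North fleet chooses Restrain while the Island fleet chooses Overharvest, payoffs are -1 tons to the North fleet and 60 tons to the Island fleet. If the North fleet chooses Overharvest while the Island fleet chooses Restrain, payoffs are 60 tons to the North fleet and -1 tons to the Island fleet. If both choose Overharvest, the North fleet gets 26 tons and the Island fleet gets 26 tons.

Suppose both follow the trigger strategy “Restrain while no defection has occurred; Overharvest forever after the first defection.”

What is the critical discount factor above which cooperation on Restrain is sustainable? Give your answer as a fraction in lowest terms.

Cooperation forever yields 53 each period: 53/(1−ρ).
Deviating yields 60 once, then 26 forever: 60 + 26ρ/(1−ρ).
No profitable deviation requires 53/(1−ρ) ≥ 60 + 26ρ/(1−ρ).
Multiplying by (1−ρ): 53 ≥ 60(1−ρ) + 26ρ = 60 − 34ρ.
So 34ρ ≥ 7, i.e. ρ ≥ 7/34.

7/34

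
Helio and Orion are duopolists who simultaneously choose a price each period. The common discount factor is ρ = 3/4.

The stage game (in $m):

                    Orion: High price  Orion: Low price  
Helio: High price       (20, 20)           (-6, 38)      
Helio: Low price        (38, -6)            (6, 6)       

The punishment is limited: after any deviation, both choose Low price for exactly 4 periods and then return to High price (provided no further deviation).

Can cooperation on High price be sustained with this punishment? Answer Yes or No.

A one-shot deviation gives 38 now, then 6 for 4 periods, then back to 20.
Gain from deviating: (38−20) today; loss: (20−6) in each of the next 4 periods.
No-deviation condition: (20−6)(ρ+…+ρ^4) ≥ 38−20, i.e. ρ+…+ρ^4 ≥ 9/7.
At ρ = 3/4: ρ+…+ρ^4 = 2.0508 ≥ 1.2857.
So cooperation is sustainable.

Yes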